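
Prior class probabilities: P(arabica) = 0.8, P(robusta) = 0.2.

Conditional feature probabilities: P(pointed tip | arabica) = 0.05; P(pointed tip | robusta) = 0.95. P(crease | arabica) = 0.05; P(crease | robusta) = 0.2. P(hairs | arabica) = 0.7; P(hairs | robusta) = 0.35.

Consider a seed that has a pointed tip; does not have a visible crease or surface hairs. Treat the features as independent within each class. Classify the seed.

robusta

arabica: 0.8 × 0.05 × (1−0.05) × (1−0.7) = 0.0114
robusta: 0.2 × 0.95 × (1−0.2) × (1−0.35) = 0.0988
Highest score → robusta.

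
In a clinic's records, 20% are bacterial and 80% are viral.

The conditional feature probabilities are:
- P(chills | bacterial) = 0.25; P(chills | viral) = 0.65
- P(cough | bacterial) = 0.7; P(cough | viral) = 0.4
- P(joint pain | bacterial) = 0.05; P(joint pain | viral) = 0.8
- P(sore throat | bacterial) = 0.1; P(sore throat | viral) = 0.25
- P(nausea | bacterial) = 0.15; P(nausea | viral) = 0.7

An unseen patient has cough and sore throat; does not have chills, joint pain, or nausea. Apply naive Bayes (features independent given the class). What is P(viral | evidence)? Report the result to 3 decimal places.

bacterial: 0.2 × (1−0.25) × 0.7 × (1−0.05) × 0.1 × (1−0.15) = 0.00847875
viral: 0.8 × (1−0.65) × 0.4 × (1−0.8) × 0.25 × (1−0.7) = 0.00168
P(viral | x) = 0.00168 / 0.01015875 ≈ 0.165

0.165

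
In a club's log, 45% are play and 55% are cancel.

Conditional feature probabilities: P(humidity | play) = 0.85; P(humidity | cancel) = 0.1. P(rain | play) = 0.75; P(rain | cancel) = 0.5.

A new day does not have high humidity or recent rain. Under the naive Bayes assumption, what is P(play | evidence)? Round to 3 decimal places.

play: 0.45 × (1−0.85) × (1−0.75) = 0.016875
cancel: 0.55 × (1−0.1) × (1−0.5) = 0.2475
P(play | x) = 0.016875 / 0.264375 ≈ 0.064

0.064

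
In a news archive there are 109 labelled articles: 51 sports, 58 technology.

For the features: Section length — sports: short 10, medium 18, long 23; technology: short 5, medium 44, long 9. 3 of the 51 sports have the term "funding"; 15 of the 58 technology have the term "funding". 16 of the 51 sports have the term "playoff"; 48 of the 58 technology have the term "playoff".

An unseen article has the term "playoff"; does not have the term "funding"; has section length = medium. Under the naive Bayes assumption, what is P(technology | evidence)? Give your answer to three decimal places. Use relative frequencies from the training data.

0.836

sports: (51/109) × (18/51) × (48/51) × (16/51) ≈ 0.0487604
technology: (58/109) × (44/58) × (43/58) × (48/58) ≈ 0.247674
P(technology | x) = 0.247674 / 0.2964344 ≈ 0.836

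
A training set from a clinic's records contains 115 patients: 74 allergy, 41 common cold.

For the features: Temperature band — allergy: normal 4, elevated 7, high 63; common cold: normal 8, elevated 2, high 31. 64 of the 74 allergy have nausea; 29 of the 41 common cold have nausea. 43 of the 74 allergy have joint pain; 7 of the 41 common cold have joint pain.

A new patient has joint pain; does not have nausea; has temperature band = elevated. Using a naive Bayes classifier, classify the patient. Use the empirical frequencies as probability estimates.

allergy

allergy: (74/115) × (7/74) × (10/74) × (43/74) ≈ 0.00477975
common cold: (41/115) × (2/41) × (12/41) × (7/41) ≈ 0.000869048
Highest score → allergy.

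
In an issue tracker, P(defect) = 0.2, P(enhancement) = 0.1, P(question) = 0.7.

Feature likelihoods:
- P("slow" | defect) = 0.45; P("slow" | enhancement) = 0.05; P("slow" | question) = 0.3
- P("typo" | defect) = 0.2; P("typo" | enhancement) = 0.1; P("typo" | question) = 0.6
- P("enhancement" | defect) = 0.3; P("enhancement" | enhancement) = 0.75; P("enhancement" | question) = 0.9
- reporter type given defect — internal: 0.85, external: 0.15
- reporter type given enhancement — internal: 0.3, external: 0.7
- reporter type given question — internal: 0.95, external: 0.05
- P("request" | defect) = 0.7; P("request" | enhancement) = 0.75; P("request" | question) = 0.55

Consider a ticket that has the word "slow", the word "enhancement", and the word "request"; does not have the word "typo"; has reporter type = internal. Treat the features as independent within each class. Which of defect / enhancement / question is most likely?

defect: 0.2 × 0.45 × (1−0.2) × 0.3 × 0.85 × 0.7 = 0.012852
enhancement: 0.1 × 0.05 × (1−0.1) × 0.75 × 0.3 × 0.75 = 0.000759375
question: 0.7 × 0.3 × (1−0.6) × 0.9 × 0.95 × 0.55 = 0.039501
Highest score → question.

question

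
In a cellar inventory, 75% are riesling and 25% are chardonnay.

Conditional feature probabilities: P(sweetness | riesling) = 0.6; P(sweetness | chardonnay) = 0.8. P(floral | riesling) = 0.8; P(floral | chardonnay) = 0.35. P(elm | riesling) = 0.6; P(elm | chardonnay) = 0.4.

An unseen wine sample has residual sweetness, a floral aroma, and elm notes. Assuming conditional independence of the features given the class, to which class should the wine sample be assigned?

riesling

riesling: 0.75 × 0.6 × 0.8 × 0.6 = 0.216
chardonnay: 0.25 × 0.8 × 0.35 × 0.4 = 0.028
Highest score → riesling.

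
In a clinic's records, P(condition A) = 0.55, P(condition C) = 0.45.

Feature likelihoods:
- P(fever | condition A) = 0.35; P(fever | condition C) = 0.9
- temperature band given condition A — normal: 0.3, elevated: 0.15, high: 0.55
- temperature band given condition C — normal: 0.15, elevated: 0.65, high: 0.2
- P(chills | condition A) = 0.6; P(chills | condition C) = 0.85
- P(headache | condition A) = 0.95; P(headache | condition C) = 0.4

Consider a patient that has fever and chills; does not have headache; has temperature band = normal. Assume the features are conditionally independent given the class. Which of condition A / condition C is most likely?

condition A: 0.55 × 0.35 × 0.3 × 0.6 × (1−0.95) = 0.0017325
condition C: 0.45 × 0.9 × 0.15 × 0.85 × (1−0.4) = 0.0309825
Highest score → condition C.

condition C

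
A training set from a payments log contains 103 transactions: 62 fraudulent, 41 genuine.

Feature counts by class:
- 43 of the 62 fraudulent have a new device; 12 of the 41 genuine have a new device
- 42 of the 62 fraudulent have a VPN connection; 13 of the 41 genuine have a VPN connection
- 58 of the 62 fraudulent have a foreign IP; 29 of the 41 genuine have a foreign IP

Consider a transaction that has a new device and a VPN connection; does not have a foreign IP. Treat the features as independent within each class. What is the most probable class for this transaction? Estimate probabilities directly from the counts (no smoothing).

fraudulent

fraudulent: (62/103) × (43/62) × (42/62) × (4/62) ≈ 0.0182456
genuine: (41/103) × (12/41) × (13/41) × (12/41) ≈ 0.0108119
Highest score → fraudulent.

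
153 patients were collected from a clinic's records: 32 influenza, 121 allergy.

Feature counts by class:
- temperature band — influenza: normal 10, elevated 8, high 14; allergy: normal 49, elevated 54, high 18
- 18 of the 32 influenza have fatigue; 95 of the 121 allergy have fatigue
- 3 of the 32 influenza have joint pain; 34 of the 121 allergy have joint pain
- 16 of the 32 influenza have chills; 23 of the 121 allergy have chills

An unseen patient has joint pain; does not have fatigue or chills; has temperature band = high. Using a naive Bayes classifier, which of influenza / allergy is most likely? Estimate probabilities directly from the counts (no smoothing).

influenza: (32/153) × (14/32) × (14/32) × (3/32) × (16/32) ≈ 0.00187653
allergy: (121/153) × (18/121) × (26/121) × (34/121) × (98/121) ≈ 0.00575312
Highest score → allergy.

allergy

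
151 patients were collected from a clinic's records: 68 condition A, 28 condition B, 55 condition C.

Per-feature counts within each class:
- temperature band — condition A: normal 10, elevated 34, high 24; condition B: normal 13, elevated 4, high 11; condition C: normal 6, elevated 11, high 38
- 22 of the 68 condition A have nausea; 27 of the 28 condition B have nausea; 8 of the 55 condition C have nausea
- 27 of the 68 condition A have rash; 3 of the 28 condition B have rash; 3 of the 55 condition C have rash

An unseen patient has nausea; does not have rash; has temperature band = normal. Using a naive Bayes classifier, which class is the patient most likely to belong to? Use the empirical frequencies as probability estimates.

condition B

condition A: (68/151) × (10/68) × (22/68) × (41/68) ≈ 0.0129185
condition B: (28/151) × (13/28) × (27/28) × (25/28) ≈ 0.0741232
condition C: (55/151) × (6/55) × (8/55) × (52/55) ≈ 0.0054644
Highest score → condition B.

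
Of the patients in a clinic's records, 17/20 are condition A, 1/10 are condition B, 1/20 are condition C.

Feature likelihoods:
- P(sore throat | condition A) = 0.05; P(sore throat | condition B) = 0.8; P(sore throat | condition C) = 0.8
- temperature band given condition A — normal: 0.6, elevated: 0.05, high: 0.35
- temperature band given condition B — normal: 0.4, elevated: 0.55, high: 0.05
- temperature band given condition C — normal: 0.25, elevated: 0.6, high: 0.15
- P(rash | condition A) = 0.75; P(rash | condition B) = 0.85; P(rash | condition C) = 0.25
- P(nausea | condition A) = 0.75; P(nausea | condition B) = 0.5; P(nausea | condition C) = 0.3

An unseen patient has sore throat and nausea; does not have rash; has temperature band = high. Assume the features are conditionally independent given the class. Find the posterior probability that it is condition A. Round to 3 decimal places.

0.628

condition A: 0.85 × 0.05 × 0.35 × (1−0.75) × 0.75 = 0.0027890625
condition B: 0.1 × 0.8 × 0.05 × (1−0.85) × 0.5 = 0.0003
condition C: 0.05 × 0.8 × 0.15 × (1−0.25) × 0.3 = 0.00135
P(condition A | x) = 0.0027890625 / 0.0044390625 ≈ 0.628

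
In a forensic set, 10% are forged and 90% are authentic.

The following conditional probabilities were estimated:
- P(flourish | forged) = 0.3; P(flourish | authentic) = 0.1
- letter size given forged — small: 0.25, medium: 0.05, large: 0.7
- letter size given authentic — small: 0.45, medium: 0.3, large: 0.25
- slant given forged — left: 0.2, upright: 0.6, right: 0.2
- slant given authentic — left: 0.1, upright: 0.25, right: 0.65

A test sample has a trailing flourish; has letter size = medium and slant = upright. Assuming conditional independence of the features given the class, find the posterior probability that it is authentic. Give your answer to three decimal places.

0.882

forged: 0.1 × 0.3 × 0.05 × 0.6 = 0.0009
authentic: 0.9 × 0.1 × 0.3 × 0.25 = 0.00675
P(authentic | x) = 0.00675 / 0.00765 ≈ 0.882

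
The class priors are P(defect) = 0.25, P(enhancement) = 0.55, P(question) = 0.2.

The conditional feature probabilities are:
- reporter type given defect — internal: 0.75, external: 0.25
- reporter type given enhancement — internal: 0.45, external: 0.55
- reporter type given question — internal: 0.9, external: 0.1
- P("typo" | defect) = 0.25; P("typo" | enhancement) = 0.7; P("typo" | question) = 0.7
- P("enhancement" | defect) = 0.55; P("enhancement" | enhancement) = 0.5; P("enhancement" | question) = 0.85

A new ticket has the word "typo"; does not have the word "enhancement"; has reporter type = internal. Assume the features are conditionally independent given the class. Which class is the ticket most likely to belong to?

enhancement

defect: 0.25 × 0.75 × 0.25 × (1−0.55) = 0.02109375
enhancement: 0.55 × 0.45 × 0.7 × (1−0.5) = 0.086625
question: 0.2 × 0.9 × 0.7 × (1−0.85) = 0.0189
Highest score → enhancement.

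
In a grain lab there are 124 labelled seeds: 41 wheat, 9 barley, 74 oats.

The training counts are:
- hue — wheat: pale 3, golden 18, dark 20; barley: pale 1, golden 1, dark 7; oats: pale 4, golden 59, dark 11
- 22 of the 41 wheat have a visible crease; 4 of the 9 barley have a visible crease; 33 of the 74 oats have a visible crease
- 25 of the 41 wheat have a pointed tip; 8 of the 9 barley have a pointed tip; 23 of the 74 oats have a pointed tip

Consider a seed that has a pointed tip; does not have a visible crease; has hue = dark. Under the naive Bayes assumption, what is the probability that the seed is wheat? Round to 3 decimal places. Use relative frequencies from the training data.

0.514

wheat: (41/124) × (20/41) × (19/41) × (25/41) ≈ 0.0455758
barley: (9/124) × (7/9) × (5/9) × (8/9) ≈ 0.0278773
oats: (74/124) × (11/74) × (41/74) × (23/74) ≈ 0.0152763
P(wheat | x) = 0.0455758 / 0.0887294 ≈ 0.514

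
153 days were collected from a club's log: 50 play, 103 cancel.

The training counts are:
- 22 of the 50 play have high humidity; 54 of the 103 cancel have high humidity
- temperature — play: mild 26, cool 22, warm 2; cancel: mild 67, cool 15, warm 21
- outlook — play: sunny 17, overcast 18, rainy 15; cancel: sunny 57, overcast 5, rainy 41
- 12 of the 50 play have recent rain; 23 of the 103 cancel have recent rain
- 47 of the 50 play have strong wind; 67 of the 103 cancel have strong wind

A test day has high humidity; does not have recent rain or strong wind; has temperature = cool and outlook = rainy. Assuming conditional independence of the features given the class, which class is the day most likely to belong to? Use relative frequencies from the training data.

cancel

play: (50/153) × (22/50) × (22/50) × (15/50) × (38/50) × (3/50) ≈ 0.000865506
cancel: (103/153) × (54/103) × (15/103) × (41/103) × (80/103) × (36/103) ≈ 0.00555419
Highest score → cancel.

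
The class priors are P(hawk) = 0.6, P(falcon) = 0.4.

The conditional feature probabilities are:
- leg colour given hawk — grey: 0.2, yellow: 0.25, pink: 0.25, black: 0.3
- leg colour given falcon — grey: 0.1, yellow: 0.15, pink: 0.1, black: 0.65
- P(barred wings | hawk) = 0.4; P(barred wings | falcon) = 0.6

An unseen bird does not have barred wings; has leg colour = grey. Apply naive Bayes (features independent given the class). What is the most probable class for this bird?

hawk: 0.6 × 0.2 × (1−0.4) = 0.072
falcon: 0.4 × 0.1 × (1−0.6) = 0.016
Highest score → hawk.

hawk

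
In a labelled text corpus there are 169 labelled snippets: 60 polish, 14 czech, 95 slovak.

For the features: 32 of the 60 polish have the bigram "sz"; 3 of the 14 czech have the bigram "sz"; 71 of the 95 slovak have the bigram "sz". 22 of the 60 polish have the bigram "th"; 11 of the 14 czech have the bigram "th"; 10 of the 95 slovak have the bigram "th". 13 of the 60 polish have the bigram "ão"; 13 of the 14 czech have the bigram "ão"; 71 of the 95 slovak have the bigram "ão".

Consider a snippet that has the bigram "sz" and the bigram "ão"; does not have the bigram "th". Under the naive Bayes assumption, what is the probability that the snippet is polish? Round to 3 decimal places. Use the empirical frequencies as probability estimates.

0.084

polish: (60/169) × (32/60) × (38/60) × (13/60) ≈ 0.0259829
czech: (14/169) × (3/14) × (3/14) × (13/14) ≈ 0.00353218
slovak: (95/169) × (71/95) × (85/95) × (71/95) ≈ 0.280932
P(polish | x) = 0.0259829 / 0.31044708 ≈ 0.084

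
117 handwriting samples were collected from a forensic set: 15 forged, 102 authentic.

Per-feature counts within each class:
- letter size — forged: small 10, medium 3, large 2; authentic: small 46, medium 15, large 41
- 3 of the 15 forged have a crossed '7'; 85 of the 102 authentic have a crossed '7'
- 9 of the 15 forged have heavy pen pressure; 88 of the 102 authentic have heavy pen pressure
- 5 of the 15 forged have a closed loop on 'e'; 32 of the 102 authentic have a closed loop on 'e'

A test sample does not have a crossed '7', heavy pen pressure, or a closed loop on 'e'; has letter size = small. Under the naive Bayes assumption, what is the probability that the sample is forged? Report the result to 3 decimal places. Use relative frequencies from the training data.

forged: (15/117) × (10/15) × (12/15) × (6/15) × (10/15) ≈ 0.0182336
authentic: (102/117) × (46/102) × (17/102) × (14/102) × (70/102) ≈ 0.00617229
P(forged | x) = 0.0182336 / 0.02440589 ≈ 0.747

0.747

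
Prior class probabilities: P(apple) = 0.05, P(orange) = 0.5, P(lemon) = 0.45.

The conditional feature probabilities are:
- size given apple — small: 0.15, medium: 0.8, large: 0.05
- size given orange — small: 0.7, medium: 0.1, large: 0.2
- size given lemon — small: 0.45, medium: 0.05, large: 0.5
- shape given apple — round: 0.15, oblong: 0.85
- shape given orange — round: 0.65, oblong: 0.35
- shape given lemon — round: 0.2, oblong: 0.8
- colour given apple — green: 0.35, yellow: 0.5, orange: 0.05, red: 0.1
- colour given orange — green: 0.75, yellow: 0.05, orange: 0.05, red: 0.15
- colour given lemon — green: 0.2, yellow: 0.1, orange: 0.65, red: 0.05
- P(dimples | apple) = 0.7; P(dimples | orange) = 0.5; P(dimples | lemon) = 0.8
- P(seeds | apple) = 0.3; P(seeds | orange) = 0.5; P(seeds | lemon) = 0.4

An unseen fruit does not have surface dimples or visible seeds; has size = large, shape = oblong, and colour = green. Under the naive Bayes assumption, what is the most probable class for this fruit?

apple: 0.05 × 0.05 × 0.85 × 0.35 × (1−0.7) × (1−0.3) = 0.0001561875
orange: 0.5 × 0.2 × 0.35 × 0.75 × (1−0.5) × (1−0.5) = 0.0065625
lemon: 0.45 × 0.5 × 0.8 × 0.2 × (1−0.8) × (1−0.4) = 0.00432
Highest score → orange.

orange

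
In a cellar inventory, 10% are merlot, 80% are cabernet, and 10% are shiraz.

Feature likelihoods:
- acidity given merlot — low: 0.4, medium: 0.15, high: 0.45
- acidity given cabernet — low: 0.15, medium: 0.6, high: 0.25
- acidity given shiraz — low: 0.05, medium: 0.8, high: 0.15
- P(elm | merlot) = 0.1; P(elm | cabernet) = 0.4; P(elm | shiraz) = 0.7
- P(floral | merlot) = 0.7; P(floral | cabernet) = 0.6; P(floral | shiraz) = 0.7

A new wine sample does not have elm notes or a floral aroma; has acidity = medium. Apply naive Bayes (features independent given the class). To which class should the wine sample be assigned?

merlot: 0.1 × 0.15 × (1−0.1) × (1−0.7) = 0.00405
cabernet: 0.8 × 0.6 × (1−0.4) × (1−0.6) = 0.1152
shiraz: 0.1 × 0.8 × (1−0.7) × (1−0.7) = 0.0072
Highest score → cabernet.

cabernet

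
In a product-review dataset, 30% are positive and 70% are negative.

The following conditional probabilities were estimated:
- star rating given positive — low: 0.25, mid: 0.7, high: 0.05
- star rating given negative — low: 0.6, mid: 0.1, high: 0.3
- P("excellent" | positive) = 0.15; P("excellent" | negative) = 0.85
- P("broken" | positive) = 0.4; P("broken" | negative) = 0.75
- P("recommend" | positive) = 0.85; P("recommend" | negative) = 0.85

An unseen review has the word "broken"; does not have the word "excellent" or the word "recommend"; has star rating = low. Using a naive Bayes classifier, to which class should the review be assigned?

positive: 0.3 × 0.25 × (1−0.15) × 0.4 × (1−0.85) = 0.003825
negative: 0.7 × 0.6 × (1−0.85) × 0.75 × (1−0.85) = 0.0070875
Highest score → negative.

negative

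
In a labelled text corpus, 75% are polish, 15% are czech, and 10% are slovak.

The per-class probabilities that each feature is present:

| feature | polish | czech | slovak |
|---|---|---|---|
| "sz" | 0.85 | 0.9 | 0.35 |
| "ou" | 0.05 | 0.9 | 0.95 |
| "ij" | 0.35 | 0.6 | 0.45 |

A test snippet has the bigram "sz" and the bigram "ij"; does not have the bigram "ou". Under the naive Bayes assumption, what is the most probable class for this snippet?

polish: 0.75 × 0.85 × (1−0.05) × 0.35 = 0.21196875
czech: 0.15 × 0.9 × (1−0.9) × 0.6 = 0.0081
slovak: 0.1 × 0.35 × (1−0.95) × 0.45 = 0.0007875
Highest score → polish.

polish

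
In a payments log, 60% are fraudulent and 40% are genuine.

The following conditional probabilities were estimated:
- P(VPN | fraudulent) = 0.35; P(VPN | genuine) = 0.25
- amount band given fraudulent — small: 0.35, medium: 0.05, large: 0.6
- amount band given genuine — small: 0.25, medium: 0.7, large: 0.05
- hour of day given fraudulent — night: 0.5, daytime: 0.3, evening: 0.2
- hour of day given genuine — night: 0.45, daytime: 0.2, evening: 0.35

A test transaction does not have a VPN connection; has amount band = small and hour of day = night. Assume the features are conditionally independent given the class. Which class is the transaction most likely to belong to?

fraudulent: 0.6 × (1−0.35) × 0.35 × 0.5 = 0.06825
genuine: 0.4 × (1−0.25) × 0.25 × 0.45 = 0.03375
Highest score → fraudulent.

fraudulent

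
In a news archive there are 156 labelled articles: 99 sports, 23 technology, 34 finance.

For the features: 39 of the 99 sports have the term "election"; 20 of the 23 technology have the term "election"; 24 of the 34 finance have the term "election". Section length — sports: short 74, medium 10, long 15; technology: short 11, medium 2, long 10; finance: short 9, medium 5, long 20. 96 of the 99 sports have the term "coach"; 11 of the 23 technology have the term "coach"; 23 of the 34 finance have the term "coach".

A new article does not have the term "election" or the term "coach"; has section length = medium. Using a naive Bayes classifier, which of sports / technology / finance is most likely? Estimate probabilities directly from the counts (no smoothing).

sports: (99/156) × (60/99) × (10/99) × (3/99) ≈ 0.00117727
technology: (23/156) × (3/23) × (2/23) × (12/23) ≈ 0.000872473
finance: (34/156) × (10/34) × (5/34) × (11/34) ≈ 0.00304986
Highest score → finance.

finance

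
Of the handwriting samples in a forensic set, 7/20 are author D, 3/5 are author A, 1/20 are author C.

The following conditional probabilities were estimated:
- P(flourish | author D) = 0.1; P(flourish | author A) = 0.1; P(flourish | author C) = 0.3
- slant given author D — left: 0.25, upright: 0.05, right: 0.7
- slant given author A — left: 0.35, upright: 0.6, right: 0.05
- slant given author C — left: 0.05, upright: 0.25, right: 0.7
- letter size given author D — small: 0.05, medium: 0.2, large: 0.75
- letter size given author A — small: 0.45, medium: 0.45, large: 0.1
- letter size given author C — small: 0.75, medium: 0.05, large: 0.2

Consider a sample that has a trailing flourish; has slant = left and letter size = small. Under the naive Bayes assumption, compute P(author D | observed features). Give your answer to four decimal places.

0.0419

author D: 0.35 × 0.1 × 0.25 × 0.05 = 0.0004375
author A: 0.6 × 0.1 × 0.35 × 0.45 = 0.00945
author C: 0.05 × 0.3 × 0.05 × 0.75 = 0.0005625
P(author D | x) = 0.0004375 / 0.01045 ≈ 0.0419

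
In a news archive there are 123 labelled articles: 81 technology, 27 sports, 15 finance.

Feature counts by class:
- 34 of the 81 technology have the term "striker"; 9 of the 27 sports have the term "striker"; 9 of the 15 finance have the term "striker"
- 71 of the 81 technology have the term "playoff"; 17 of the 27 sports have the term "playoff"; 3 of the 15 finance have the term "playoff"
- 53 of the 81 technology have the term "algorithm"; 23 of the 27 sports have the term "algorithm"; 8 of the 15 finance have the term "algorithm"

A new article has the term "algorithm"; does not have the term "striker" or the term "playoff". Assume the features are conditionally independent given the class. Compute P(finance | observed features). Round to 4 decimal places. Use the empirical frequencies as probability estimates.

technology: (81/123) × (47/81) × (10/81) × (53/81) ≈ 0.0308673
sports: (27/123) × (18/27) × (10/27) × (23/27) ≈ 0.0461708
finance: (15/123) × (6/15) × (12/15) × (8/15) ≈ 0.020813
P(finance | x) = 0.020813 / 0.0978511 ≈ 0.2127

0.2127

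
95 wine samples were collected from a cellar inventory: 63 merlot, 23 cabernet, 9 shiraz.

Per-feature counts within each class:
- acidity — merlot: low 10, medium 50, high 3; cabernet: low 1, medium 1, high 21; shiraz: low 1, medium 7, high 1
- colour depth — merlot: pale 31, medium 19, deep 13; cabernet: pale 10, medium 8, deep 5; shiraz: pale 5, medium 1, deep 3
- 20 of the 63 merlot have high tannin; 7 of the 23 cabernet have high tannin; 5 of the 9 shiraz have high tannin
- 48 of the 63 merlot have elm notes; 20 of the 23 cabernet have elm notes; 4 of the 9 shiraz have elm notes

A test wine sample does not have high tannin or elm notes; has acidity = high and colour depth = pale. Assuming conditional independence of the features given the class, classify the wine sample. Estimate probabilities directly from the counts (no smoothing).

cabernet

merlot: (63/95) × (3/63) × (31/63) × (43/63) × (15/63) ≈ 0.00252521
cabernet: (23/95) × (21/23) × (10/23) × (16/23) × (3/23) ≈ 0.00872074
shiraz: (9/95) × (1/9) × (5/9) × (4/9) × (5/9) ≈ 0.00144394
Highest score → cabernet.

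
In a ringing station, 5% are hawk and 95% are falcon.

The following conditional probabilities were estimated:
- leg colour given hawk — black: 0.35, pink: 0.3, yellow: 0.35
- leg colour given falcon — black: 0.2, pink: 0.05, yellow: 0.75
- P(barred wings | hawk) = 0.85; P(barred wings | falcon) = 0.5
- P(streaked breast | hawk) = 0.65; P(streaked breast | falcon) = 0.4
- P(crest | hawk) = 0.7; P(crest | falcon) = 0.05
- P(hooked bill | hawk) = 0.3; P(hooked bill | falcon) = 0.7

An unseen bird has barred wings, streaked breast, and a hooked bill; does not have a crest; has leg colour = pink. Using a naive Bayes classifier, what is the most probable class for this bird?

falcon

hawk: 0.05 × 0.3 × 0.85 × 0.65 × (1−0.7) × 0.3 = 0.000745875
falcon: 0.95 × 0.05 × 0.5 × 0.4 × (1−0.05) × 0.7 = 0.0063175
Highest score → falcon.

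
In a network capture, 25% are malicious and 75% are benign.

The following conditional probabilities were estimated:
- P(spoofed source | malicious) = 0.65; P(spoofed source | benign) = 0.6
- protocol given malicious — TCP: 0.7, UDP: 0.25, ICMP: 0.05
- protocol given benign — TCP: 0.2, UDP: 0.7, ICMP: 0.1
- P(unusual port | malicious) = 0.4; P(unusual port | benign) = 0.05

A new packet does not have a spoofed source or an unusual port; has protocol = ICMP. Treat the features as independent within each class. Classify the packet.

benign

malicious: 0.25 × (1−0.65) × 0.05 × (1−0.4) = 0.002625
benign: 0.75 × (1−0.6) × 0.1 × (1−0.05) = 0.0285
Highest score → benign.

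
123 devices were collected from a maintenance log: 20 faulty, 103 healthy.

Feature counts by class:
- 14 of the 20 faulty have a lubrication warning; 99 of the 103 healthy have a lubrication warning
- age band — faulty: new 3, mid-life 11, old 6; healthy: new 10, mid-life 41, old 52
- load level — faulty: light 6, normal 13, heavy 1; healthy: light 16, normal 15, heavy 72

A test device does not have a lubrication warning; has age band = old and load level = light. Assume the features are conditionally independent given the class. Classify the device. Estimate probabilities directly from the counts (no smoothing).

faulty: (20/123) × (6/20) × (6/20) × (6/20) ≈ 0.00439024
healthy: (103/123) × (4/103) × (52/103) × (16/103) ≈ 0.00255037
Highest score → faulty.

faulty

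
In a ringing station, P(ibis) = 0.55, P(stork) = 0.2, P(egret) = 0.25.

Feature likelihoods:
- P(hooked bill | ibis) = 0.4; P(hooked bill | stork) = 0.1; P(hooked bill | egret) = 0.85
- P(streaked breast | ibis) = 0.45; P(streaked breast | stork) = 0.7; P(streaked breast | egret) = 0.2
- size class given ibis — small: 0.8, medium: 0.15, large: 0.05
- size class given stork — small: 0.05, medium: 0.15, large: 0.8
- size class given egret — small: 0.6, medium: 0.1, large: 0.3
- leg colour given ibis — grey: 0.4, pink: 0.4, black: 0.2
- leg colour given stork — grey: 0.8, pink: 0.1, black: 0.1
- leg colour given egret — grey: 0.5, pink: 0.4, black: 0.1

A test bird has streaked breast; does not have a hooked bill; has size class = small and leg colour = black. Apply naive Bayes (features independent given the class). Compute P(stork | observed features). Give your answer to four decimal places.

0.0254

ibis: 0.55 × (1−0.4) × 0.45 × 0.8 × 0.2 = 0.02376
stork: 0.2 × (1−0.1) × 0.7 × 0.05 × 0.1 = 0.00063
egret: 0.25 × (1−0.85) × 0.2 × 0.6 × 0.1 = 0.00045
P(stork | x) = 0.00063 / 0.02484 ≈ 0.0254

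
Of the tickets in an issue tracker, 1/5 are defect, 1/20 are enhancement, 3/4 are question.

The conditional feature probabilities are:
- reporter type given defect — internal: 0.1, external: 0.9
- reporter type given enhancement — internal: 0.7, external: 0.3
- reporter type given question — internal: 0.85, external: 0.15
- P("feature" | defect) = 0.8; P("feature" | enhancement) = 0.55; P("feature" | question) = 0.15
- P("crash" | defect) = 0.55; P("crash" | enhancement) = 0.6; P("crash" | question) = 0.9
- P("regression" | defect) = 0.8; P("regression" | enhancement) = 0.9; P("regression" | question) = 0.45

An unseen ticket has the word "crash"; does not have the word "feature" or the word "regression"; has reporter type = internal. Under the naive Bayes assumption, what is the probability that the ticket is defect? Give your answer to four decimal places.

defect: 0.2 × 0.1 × (1−0.8) × 0.55 × (1−0.8) = 0.00044
enhancement: 0.05 × 0.7 × (1−0.55) × 0.6 × (1−0.9) = 0.000945
question: 0.75 × 0.85 × (1−0.15) × 0.9 × (1−0.45) = 0.268228125
P(defect | x) = 0.00044 / 0.269613125 ≈ 0.0016

0.0016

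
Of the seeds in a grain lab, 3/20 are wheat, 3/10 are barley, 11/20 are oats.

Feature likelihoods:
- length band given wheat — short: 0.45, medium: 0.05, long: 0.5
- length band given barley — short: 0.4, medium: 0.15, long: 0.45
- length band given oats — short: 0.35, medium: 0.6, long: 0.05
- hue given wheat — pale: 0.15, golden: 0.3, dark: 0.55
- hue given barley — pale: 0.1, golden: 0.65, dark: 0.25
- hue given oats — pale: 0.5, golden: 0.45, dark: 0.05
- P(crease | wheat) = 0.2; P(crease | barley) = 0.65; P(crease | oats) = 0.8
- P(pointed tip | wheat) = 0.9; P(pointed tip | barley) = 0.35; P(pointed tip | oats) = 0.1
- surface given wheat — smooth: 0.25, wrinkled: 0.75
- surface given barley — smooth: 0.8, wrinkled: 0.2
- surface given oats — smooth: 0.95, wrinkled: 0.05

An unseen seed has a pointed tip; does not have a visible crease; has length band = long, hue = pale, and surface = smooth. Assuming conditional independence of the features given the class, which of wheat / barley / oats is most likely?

wheat

wheat: 0.15 × 0.5 × 0.15 × (1−0.2) × 0.9 × 0.25 = 0.002025
barley: 0.3 × 0.45 × 0.1 × (1−0.65) × 0.35 × 0.8 = 0.001323
oats: 0.55 × 0.05 × 0.5 × (1−0.8) × 0.1 × 0.95 = 0.00026125
Highest score → wheat.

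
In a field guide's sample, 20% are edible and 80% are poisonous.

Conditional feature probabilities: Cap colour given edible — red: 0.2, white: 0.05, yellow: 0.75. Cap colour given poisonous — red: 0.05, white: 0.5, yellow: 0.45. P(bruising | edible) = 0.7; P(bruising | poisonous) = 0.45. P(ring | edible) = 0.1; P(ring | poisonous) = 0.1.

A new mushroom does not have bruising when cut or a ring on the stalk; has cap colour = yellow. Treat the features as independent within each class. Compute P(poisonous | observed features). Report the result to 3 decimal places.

0.815

edible: 0.2 × 0.75 × (1−0.7) × (1−0.1) = 0.0405
poisonous: 0.8 × 0.45 × (1−0.45) × (1−0.1) = 0.1782
P(poisonous | x) = 0.1782 / 0.2187 ≈ 0.815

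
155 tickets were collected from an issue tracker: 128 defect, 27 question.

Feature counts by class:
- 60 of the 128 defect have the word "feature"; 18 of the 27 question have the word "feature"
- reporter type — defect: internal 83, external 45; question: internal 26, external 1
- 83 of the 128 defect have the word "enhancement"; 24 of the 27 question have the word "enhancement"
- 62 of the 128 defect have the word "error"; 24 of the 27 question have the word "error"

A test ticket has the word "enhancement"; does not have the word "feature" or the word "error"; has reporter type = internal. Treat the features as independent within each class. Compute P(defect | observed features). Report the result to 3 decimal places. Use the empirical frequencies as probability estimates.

defect: (128/155) × (68/128) × (83/128) × (83/128) × (66/128) ≈ 0.0951147
question: (27/155) × (9/27) × (26/27) × (24/27) × (3/27) ≈ 0.00552237
P(defect | x) = 0.0951147 / 0.10063707 ≈ 0.945

0.945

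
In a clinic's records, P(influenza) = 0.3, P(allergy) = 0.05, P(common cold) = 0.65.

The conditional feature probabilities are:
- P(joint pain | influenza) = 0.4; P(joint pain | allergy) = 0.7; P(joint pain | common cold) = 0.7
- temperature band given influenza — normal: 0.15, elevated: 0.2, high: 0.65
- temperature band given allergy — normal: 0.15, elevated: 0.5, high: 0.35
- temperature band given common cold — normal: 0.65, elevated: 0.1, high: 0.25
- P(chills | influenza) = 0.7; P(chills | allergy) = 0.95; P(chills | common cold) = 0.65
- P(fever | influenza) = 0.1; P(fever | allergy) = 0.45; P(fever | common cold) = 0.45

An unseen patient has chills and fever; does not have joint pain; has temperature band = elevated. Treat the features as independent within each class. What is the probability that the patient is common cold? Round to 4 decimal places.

0.4990

influenza: 0.3 × (1−0.4) × 0.2 × 0.7 × 0.1 = 0.00252
allergy: 0.05 × (1−0.7) × 0.5 × 0.95 × 0.45 = 0.00320625
common cold: 0.65 × (1−0.7) × 0.1 × 0.65 × 0.45 = 0.00570375
P(common cold | x) = 0.00570375 / 0.01143 ≈ 0.4990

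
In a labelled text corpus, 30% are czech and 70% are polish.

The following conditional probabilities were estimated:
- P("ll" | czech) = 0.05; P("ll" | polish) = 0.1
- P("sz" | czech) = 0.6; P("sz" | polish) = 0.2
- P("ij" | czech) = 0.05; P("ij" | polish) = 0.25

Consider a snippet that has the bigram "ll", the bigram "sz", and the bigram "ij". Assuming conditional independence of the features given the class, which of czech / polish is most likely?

czech: 0.3 × 0.05 × 0.6 × 0.05 = 0.00045
polish: 0.7 × 0.1 × 0.2 × 0.25 = 0.0035
Highest score → polish.

polish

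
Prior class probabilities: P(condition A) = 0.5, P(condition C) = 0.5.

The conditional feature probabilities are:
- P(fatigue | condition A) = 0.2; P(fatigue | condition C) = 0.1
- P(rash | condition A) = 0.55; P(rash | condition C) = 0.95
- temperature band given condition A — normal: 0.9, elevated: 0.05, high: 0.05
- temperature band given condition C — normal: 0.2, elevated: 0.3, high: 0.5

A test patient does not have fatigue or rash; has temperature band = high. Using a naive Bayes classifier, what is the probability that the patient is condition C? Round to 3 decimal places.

condition A: 0.5 × (1−0.2) × (1−0.55) × 0.05 = 0.009
condition C: 0.5 × (1−0.1) × (1−0.95) × 0.5 = 0.01125
P(condition C | x) = 0.01125 / 0.02025 ≈ 0.556

0.556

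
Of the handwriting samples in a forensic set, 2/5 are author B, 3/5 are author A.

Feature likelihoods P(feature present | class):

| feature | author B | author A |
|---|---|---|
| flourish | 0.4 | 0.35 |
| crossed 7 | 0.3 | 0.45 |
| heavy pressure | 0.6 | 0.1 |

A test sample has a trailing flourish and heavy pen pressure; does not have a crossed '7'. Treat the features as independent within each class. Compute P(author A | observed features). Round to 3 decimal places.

author B: 0.4 × 0.4 × (1−0.3) × 0.6 = 0.0672
author A: 0.6 × 0.35 × (1−0.45) × 0.1 = 0.01155
P(author A | x) = 0.01155 / 0.07875 ≈ 0.147

0.147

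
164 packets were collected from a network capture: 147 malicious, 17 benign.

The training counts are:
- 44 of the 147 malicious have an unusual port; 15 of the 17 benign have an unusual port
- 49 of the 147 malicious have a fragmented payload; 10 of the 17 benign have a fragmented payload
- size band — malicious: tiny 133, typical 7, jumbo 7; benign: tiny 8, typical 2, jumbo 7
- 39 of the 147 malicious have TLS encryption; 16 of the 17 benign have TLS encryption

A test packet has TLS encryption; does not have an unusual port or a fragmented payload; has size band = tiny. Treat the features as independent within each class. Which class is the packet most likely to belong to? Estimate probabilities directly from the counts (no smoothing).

malicious

malicious: (147/164) × (103/147) × (98/147) × (133/147) × (39/147) ≈ 0.100504
benign: (17/164) × (2/17) × (7/17) × (8/17) × (16/17) ≈ 0.00222406
Highest score → malicious.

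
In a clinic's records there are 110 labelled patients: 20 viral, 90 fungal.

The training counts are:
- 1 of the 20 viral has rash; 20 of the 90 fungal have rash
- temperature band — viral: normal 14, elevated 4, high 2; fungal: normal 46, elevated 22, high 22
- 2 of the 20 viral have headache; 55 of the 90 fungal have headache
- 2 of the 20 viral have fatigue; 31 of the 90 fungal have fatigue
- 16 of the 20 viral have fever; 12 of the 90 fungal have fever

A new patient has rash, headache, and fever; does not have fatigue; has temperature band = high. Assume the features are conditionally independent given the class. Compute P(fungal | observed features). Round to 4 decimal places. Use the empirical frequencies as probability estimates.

0.9732

viral: (20/110) × (1/20) × (2/20) × (2/20) × (18/20) × (16/20) ≈ 0.0000654545
fungal: (90/110) × (20/90) × (22/90) × (55/90) × (59/90) × (12/90) ≈ 0.00237403
P(fungal | x) = 0.00237403 / 0.0024394845 ≈ 0.9732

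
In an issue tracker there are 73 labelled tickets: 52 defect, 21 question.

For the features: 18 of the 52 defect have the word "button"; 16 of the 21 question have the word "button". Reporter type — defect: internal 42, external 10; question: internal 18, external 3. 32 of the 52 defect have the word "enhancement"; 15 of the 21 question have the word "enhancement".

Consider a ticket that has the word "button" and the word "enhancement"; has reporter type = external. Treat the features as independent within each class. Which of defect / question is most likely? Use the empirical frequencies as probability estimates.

defect

defect: (52/73) × (18/52) × (10/52) × (32/52) ≈ 0.0291805
question: (21/73) × (16/21) × (3/21) × (15/21) ≈ 0.0223651
Highest score → defect.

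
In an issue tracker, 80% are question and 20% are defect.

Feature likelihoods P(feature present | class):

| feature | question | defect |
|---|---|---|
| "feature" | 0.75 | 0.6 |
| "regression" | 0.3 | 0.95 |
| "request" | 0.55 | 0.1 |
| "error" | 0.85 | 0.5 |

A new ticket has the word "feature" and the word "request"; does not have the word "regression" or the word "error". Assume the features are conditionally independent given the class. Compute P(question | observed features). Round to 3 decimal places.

question: 0.8 × 0.75 × (1−0.3) × 0.55 × (1−0.85) = 0.03465
defect: 0.2 × 0.6 × (1−0.95) × 0.1 × (1−0.5) = 0.0003
P(question | x) = 0.03465 / 0.03495 ≈ 0.991

0.991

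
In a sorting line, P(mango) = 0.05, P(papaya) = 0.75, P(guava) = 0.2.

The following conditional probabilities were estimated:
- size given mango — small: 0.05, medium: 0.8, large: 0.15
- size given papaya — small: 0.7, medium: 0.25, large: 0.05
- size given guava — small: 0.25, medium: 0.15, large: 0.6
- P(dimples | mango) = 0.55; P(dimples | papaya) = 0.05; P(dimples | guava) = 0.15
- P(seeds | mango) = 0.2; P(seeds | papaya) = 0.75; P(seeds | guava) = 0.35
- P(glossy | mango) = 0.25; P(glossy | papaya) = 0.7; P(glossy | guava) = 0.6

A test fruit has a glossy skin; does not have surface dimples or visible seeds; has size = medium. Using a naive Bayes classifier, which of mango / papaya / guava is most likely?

mango: 0.05 × 0.8 × (1−0.55) × (1−0.2) × 0.25 = 0.0036
papaya: 0.75 × 0.25 × (1−0.05) × (1−0.75) × 0.7 = 0.031171875
guava: 0.2 × 0.15 × (1−0.15) × (1−0.35) × 0.6 = 0.009945
Highest score → papaya.

papaya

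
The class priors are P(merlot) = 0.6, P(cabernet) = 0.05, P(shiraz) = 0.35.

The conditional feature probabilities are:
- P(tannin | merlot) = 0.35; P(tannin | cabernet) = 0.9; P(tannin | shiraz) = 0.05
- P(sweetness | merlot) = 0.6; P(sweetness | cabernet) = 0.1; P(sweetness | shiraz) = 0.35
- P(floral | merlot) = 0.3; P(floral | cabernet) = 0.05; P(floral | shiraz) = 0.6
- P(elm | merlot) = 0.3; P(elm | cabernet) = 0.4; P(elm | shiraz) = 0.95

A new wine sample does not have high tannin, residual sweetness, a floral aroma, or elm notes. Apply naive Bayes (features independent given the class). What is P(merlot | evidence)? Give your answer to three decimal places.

0.917

merlot: 0.6 × (1−0.35) × (1−0.6) × (1−0.3) × (1−0.3) = 0.07644
cabernet: 0.05 × (1−0.9) × (1−0.1) × (1−0.05) × (1−0.4) = 0.002565
shiraz: 0.35 × (1−0.05) × (1−0.35) × (1−0.6) × (1−0.95) = 0.0043225
P(merlot | x) = 0.07644 / 0.0833275 ≈ 0.917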